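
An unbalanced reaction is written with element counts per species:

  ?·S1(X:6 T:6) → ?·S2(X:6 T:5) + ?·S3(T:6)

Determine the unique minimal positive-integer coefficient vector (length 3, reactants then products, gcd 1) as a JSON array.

Coefficients: [6, 6, 1]

X: 6·6 = 36 | 6·6+1·0 = 36
T: 6·6 = 36 | 6·5+1·6 = 36
gcd(6,6,1) = 1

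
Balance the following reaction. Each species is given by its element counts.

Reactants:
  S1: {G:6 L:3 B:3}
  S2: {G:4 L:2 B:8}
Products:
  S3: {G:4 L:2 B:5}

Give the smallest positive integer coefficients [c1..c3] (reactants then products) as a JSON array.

Coefficients: [2, 3, 6]

G: 2·6+3·4 = 24 | 6·4 = 24
L: 2·3+3·2 = 12 | 6·2 = 12
B: 2·3+3·8 = 30 | 6·5 = 30
gcd(2,3,6) = 1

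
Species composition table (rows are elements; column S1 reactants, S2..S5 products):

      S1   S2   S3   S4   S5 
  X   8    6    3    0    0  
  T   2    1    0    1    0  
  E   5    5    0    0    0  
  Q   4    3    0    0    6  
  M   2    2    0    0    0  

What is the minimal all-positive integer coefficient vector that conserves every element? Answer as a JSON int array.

Coefficients: [6, 6, 4, 6, 1]

X: 6·8 = 48 | 6·6+4·3+6·0+1·0 = 48
T: 6·2 = 12 | 6·1+4·0+6·1+1·0 = 12
E: 6·5 = 30 | 6·5+4·0+6·0+1·0 = 30
Q: 6·4 = 24 | 6·3+4·0+6·0+1·6 = 24
M: 6·2 = 12 | 6·2+4·0+6·0+1·0 = 12
gcd(6,6,4,6,1) = 1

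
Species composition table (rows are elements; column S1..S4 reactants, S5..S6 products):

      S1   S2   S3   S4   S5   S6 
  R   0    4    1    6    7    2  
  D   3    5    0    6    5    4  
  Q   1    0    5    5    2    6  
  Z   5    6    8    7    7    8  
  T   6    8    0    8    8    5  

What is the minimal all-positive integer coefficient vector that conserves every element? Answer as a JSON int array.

Coefficients: [1, 2, 3, 6, 5, 6]

R: 1·0+2·4+3·1+6·6 = 47 | 5·7+6·2 = 47
D: 1·3+2·5+3·0+6·6 = 49 | 5·5+6·4 = 49
Q: 1·1+2·0+3·5+6·5 = 46 | 5·2+6·6 = 46
Z: 1·5+2·6+3·8+6·7 = 83 | 5·7+6·8 = 83
T: 1·6+2·8+3·0+6·8 = 70 | 5·8+6·5 = 70
gcd(1,2,3,6,5,6) = 1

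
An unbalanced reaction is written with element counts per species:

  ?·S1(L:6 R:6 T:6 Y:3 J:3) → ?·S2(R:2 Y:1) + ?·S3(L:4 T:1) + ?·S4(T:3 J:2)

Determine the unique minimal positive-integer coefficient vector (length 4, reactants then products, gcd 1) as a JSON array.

L: 2·6 = 12 | 6·0+3·4+3·0 = 12
R: 2·6 = 12 | 6·2+3·0+3·0 = 12
T: 2·6 = 12 | 6·0+3·1+3·3 = 12
Y: 2·3 = 6 | 6·1+3·0+3·0 = 6
J: 2·3 = 6 | 6·0+3·0+3·2 = 6
gcd(2,6,3,3) = 1

Coefficients: [2, 6, 3, 3]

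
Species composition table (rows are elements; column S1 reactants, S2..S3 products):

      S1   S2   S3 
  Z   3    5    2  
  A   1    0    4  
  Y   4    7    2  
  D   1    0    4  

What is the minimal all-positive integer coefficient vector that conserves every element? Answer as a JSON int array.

Z: 4·3 = 12 | 2·5+1·2 = 12
A: 4·1 = 4 | 2·0+1·4 = 4
Y: 4·4 = 16 | 2·7+1·2 = 16
D: 4·1 = 4 | 2·0+1·4 = 4
gcd(4,2,1) = 1

Coefficients: [4, 2, 1]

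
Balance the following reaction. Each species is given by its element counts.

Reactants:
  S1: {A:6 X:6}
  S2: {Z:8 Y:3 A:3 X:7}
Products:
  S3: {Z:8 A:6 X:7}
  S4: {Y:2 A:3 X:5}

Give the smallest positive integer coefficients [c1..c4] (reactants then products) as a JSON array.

Z: 5·0+4·8 = 32 | 4·8+6·0 = 32
Y: 5·0+4·3 = 12 | 4·0+6·2 = 12
A: 5·6+4·3 = 42 | 4·6+6·3 = 42
X: 5·6+4·7 = 58 | 4·7+6·5 = 58
gcd(5,4,4,6) = 1

Coefficients: [5, 4, 4, 6]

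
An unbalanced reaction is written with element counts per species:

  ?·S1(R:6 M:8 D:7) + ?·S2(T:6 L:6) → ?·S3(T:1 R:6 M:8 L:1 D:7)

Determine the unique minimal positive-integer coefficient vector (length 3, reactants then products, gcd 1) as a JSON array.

Coefficients: [6, 1, 6]

T: 6·0+1·6 = 6 | 6·1 = 6
R: 6·6+1·0 = 36 | 6·6 = 36
M: 6·8+1·0 = 48 | 6·8 = 48
L: 6·0+1·6 = 6 | 6·1 = 6
D: 6·7+1·0 = 42 | 6·7 = 42
gcd(6,1,6) = 1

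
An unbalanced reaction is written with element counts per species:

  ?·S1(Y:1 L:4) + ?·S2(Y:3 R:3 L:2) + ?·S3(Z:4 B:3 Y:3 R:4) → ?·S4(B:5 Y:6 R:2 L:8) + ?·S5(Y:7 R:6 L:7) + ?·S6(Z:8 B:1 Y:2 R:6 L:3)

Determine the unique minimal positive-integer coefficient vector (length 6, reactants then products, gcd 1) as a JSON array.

Z: 5·0+6·0+2·4 = 8 | 1·0+3·0+1·8 = 8
B: 5·0+6·0+2·3 = 6 | 1·5+3·0+1·1 = 6
Y: 5·1+6·3+2·3 = 29 | 1·6+3·7+1·2 = 29
R: 5·0+6·3+2·4 = 26 | 1·2+3·6+1·6 = 26
L: 5·4+6·2+2·0 = 32 | 1·8+3·7+1·3 = 32
gcd(5,6,2,1,3,1) = 1

Coefficients: [5, 6, 2, 1, 3, 1]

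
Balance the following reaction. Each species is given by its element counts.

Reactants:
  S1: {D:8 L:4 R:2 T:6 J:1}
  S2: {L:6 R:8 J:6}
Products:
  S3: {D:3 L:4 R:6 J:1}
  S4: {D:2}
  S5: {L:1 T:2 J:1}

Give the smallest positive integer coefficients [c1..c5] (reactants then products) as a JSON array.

Coefficients: [2, 1, 2, 5, 6]

D: 2·8+1·0 = 16 | 2·3+5·2+6·0 = 16
L: 2·4+1·6 = 14 | 2·4+5·0+6·1 = 14
R: 2·2+1·8 = 12 | 2·6+5·0+6·0 = 12
T: 2·6+1·0 = 12 | 2·0+5·0+6·2 = 12
J: 2·1+1·6 = 8 | 2·1+5·0+6·1 = 8
gcd(2,1,2,5,6) = 1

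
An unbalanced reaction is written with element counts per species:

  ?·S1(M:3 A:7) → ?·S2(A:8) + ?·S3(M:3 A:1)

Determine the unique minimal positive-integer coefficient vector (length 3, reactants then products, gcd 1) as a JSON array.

Coefficients: [4, 3, 4]

M: 4·3 = 12 | 3·0+4·3 = 12
A: 4·7 = 28 | 3·8+4·1 = 28
gcd(4,3,4) = 1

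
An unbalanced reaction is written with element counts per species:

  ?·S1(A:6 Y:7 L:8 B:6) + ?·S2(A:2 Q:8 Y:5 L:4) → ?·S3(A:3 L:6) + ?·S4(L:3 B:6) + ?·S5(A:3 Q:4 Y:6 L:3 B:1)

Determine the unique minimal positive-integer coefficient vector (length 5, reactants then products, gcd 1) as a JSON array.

Coefficients: [3, 3, 2, 2, 6]

A: 3·6+3·2 = 24 | 2·3+2·0+6·3 = 24
Q: 3·0+3·8 = 24 | 2·0+2·0+6·4 = 24
Y: 3·7+3·5 = 36 | 2·0+2·0+6·6 = 36
L: 3·8+3·4 = 36 | 2·6+2·3+6·3 = 36
B: 3·6+3·0 = 18 | 2·0+2·6+6·1 = 18
gcd(3,3,2,2,6) = 1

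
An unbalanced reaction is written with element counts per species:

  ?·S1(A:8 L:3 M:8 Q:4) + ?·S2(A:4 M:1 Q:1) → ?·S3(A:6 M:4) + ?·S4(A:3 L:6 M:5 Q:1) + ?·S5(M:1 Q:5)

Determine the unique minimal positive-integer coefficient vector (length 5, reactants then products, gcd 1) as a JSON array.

Coefficients: [4, 1, 5, 2, 3]

A: 4·8+1·4 = 36 | 5·6+2·3+3·0 = 36
L: 4·3+1·0 = 12 | 5·0+2·6+3·0 = 12
M: 4·8+1·1 = 33 | 5·4+2·5+3·1 = 33
Q: 4·4+1·1 = 17 | 5·0+2·1+3·5 = 17
gcd(4,1,5,2,3) = 1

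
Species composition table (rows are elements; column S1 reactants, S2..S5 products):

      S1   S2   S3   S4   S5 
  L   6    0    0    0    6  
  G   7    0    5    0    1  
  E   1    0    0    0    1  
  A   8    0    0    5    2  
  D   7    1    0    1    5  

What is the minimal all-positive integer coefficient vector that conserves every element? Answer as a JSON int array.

Coefficients: [5, 4, 6, 6, 5]

L: 5·6 = 30 | 4·0+6·0+6·0+5·6 = 30
G: 5·7 = 35 | 4·0+6·5+6·0+5·1 = 35
E: 5·1 = 5 | 4·0+6·0+6·0+5·1 = 5
A: 5·8 = 40 | 4·0+6·0+6·5+5·2 = 40
D: 5·7 = 35 | 4·1+6·0+6·1+5·5 = 35
gcd(5,4,6,6,5) = 1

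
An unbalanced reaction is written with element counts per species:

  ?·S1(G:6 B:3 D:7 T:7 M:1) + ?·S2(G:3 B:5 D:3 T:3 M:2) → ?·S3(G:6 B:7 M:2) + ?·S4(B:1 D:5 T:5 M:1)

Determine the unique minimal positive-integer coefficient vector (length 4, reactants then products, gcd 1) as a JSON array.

Coefficients: [1, 6, 4, 5]

G: 1·6+6·3 = 24 | 4·6+5·0 = 24
B: 1·3+6·5 = 33 | 4·7+5·1 = 33
D: 1·7+6·3 = 25 | 4·0+5·5 = 25
T: 1·7+6·3 = 25 | 4·0+5·5 = 25
M: 1·1+6·2 = 13 | 4·2+5·1 = 13
gcd(1,6,4,5) = 1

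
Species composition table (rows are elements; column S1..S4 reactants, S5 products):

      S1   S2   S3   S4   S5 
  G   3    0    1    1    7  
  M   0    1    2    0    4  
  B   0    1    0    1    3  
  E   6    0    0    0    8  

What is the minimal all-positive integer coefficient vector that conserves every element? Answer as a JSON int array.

G: 4·3+4·0+4·1+5·1 = 21 | 3·7 = 21
M: 4·0+4·1+4·2+5·0 = 12 | 3·4 = 12
B: 4·0+4·1+4·0+5·1 = 9 | 3·3 = 9
E: 4·6+4·0+4·0+5·0 = 24 | 3·8 = 24
gcd(4,4,4,5,3) = 1

Coefficients: [4, 4, 4, 5, 3]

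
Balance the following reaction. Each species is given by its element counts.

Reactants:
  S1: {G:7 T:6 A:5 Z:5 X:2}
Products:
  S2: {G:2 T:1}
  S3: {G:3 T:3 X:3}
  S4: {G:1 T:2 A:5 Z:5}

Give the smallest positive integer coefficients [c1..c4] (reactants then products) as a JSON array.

Coefficients: [3, 6, 2, 3]

G: 3·7 = 21 | 6·2+2·3+3·1 = 21
T: 3·6 = 18 | 6·1+2·3+3·2 = 18
A: 3·5 = 15 | 6·0+2·0+3·5 = 15
Z: 3·5 = 15 | 6·0+2·0+3·5 = 15
X: 3·2 = 6 | 6·0+2·3+3·0 = 6
gcd(3,6,2,3) = 1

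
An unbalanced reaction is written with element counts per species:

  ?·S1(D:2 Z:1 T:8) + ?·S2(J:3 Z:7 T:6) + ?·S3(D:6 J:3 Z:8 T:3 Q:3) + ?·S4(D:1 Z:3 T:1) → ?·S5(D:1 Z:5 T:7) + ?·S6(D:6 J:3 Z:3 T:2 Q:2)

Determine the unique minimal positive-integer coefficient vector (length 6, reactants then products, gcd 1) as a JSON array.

D: 4·2+1·0+2·6+4·1 = 24 | 6·1+3·6 = 24
J: 4·0+1·3+2·3+4·0 = 9 | 6·0+3·3 = 9
Z: 4·1+1·7+2·8+4·3 = 39 | 6·5+3·3 = 39
T: 4·8+1·6+2·3+4·1 = 48 | 6·7+3·2 = 48
Q: 4·0+1·0+2·3+4·0 = 6 | 6·0+3·2 = 6
gcd(4,1,2,4,6,3) = 1

Coefficients: [4, 1, 2, 4, 6, 3]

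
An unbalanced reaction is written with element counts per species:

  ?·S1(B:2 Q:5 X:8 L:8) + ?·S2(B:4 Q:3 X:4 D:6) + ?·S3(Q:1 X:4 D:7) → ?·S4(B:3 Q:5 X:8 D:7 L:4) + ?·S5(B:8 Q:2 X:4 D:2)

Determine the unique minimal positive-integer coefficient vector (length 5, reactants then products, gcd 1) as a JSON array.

B: 3·2+5·4+2·0 = 26 | 6·3+1·8 = 26
Q: 3·5+5·3+2·1 = 32 | 6·5+1·2 = 32
X: 3·8+5·4+2·4 = 52 | 6·8+1·4 = 52
D: 3·0+5·6+2·7 = 44 | 6·7+1·2 = 44
L: 3·8+5·0+2·0 = 24 | 6·4+1·0 = 24
gcd(3,5,2,6,1) = 1

Coefficients: [3, 5, 2, 6, 1]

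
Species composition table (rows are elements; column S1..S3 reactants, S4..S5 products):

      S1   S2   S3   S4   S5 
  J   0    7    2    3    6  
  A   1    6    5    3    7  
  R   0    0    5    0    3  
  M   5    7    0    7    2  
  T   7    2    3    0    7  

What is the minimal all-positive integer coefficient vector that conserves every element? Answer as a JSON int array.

Coefficients: [2, 6, 3, 6, 5]

J: 2·0+6·7+3·2 = 48 | 6·3+5·6 = 48
A: 2·1+6·6+3·5 = 53 | 6·3+5·7 = 53
R: 2·0+6·0+3·5 = 15 | 6·0+5·3 = 15
M: 2·5+6·7+3·0 = 52 | 6·7+5·2 = 52
T: 2·7+6·2+3·3 = 35 | 6·0+5·7 = 35
gcd(2,6,3,6,5) = 1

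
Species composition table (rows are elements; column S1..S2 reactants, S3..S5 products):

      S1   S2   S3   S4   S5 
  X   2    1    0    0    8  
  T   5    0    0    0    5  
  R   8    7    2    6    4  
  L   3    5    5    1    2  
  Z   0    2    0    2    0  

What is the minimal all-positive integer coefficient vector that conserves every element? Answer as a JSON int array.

X: 1·2+6·1 = 8 | 5·0+6·0+1·8 = 8
T: 1·5+6·0 = 5 | 5·0+6·0+1·5 = 5
R: 1·8+6·7 = 50 | 5·2+6·6+1·4 = 50
L: 1·3+6·5 = 33 | 5·5+6·1+1·2 = 33
Z: 1·0+6·2 = 12 | 5·0+6·2+1·0 = 12
gcd(1,6,5,6,1) = 1

Coefficients: [1, 6, 5, 6, 1]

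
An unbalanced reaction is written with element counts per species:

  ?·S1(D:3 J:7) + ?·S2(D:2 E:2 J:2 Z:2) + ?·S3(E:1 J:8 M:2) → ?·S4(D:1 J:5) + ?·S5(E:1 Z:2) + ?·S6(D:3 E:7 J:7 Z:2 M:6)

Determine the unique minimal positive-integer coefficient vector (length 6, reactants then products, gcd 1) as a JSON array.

Coefficients: [1, 3, 3, 6, 2, 1]

D: 1·3+3·2+3·0 = 9 | 6·1+2·0+1·3 = 9
E: 1·0+3·2+3·1 = 9 | 6·0+2·1+1·7 = 9
J: 1·7+3·2+3·8 = 37 | 6·5+2·0+1·7 = 37
Z: 1·0+3·2+3·0 = 6 | 6·0+2·2+1·2 = 6
M: 1·0+3·0+3·2 = 6 | 6·0+2·0+1·6 = 6
gcd(1,3,3,6,2,1) = 1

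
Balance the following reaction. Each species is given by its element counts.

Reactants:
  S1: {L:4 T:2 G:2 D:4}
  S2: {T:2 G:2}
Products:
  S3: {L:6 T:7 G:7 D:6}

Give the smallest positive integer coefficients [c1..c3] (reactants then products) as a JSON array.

Coefficients: [3, 4, 2]

L: 3·4+4·0 = 12 | 2·6 = 12
T: 3·2+4·2 = 14 | 2·7 = 14
G: 3·2+4·2 = 14 | 2·7 = 14
D: 3·4+4·0 = 12 | 2·6 = 12
gcd(3,4,2) = 1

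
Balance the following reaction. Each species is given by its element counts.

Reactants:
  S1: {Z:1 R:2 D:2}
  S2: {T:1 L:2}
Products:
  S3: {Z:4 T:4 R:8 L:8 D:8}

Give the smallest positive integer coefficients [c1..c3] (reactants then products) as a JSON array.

Coefficients: [4, 4, 1]

Z: 4·1+4·0 = 4 | 1·4 = 4
T: 4·0+4·1 = 4 | 1·4 = 4
R: 4·2+4·0 = 8 | 1·8 = 8
L: 4·0+4·2 = 8 | 1·8 = 8
D: 4·2+4·0 = 8 | 1·8 = 8
gcd(4,4,1) = 1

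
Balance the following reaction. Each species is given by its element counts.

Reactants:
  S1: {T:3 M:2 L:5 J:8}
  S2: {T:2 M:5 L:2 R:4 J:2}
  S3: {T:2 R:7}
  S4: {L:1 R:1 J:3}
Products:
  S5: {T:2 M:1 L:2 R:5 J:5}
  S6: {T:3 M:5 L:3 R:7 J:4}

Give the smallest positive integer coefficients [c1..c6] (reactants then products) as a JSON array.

Coefficients: [1, 5, 3, 4, 2, 5]

T: 1·3+5·2+3·2+4·0 = 19 | 2·2+5·3 = 19
M: 1·2+5·5+3·0+4·0 = 27 | 2·1+5·5 = 27
L: 1·5+5·2+3·0+4·1 = 19 | 2·2+5·3 = 19
R: 1·0+5·4+3·7+4·1 = 45 | 2·5+5·7 = 45
J: 1·8+5·2+3·0+4·3 = 30 | 2·5+5·4 = 30
gcd(1,5,3,4,2,5) = 1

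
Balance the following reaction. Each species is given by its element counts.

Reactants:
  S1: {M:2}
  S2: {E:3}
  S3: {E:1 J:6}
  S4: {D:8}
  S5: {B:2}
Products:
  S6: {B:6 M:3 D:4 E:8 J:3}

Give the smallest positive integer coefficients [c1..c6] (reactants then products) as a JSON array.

B: 3·0+5·0+1·0+1·0+6·2 = 12 | 2·6 = 12
M: 3·2+5·0+1·0+1·0+6·0 = 6 | 2·3 = 6
D: 3·0+5·0+1·0+1·8+6·0 = 8 | 2·4 = 8
E: 3·0+5·3+1·1+1·0+6·0 = 16 | 2·8 = 16
J: 3·0+5·0+1·6+1·0+6·0 = 6 | 2·3 = 6
gcd(3,5,1,1,6,2) = 1

Coefficients: [3, 5, 1, 1, 6, 2]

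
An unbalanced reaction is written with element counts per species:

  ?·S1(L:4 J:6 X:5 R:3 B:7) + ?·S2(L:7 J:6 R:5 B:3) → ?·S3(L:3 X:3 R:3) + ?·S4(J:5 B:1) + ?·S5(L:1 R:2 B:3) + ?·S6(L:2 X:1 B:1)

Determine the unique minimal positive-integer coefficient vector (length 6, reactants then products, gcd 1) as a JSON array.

Coefficients: [3, 2, 3, 6, 5, 6]

L: 3·4+2·7 = 26 | 3·3+6·0+5·1+6·2 = 26
J: 3·6+2·6 = 30 | 3·0+6·5+5·0+6·0 = 30
X: 3·5+2·0 = 15 | 3·3+6·0+5·0+6·1 = 15
R: 3·3+2·5 = 19 | 3·3+6·0+5·2+6·0 = 19
B: 3·7+2·3 = 27 | 3·0+6·1+5·3+6·1 = 27
gcd(3,2,3,6,5,6) = 1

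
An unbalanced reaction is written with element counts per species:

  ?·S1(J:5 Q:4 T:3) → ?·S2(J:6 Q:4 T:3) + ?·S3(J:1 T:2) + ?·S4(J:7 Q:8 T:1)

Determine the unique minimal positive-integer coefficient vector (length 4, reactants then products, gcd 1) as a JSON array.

Coefficients: [5, 1, 5, 2]

J: 5·5 = 25 | 1·6+5·1+2·7 = 25
Q: 5·4 = 20 | 1·4+5·0+2·8 = 20
T: 5·3 = 15 | 1·3+5·2+2·1 = 15
gcd(5,1,5,2) = 1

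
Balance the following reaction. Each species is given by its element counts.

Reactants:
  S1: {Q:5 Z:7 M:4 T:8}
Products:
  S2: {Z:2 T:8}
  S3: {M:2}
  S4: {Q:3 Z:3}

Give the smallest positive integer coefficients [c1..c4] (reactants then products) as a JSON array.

Q: 3·5 = 15 | 3·0+6·0+5·3 = 15
Z: 3·7 = 21 | 3·2+6·0+5·3 = 21
M: 3·4 = 12 | 3·0+6·2+5·0 = 12
T: 3·8 = 24 | 3·8+6·0+5·0 = 24
gcd(3,3,6,5) = 1

Coefficients: [3, 3, 6, 5]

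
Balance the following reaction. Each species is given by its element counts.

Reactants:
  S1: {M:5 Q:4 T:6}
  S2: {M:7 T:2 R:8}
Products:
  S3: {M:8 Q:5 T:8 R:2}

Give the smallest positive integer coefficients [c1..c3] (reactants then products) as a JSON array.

M: 5·5+1·7 = 32 | 4·8 = 32
Q: 5·4+1·0 = 20 | 4·5 = 20
T: 5·6+1·2 = 32 | 4·8 = 32
R: 5·0+1·8 = 8 | 4·2 = 8
gcd(5,1,4) = 1

Coefficients: [5, 1, 4]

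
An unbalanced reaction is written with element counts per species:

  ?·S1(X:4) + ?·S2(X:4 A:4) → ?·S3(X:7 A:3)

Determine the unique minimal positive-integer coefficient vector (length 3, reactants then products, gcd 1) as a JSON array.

X: 4·4+3·4 = 28 | 4·7 = 28
A: 4·0+3·4 = 12 | 4·3 = 12
gcd(4,3,4) = 1

Coefficients: [4, 3, 4]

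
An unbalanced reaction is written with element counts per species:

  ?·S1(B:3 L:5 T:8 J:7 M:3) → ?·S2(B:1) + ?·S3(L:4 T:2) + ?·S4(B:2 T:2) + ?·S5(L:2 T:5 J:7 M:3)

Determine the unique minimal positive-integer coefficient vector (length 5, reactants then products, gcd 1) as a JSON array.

Coefficients: [4, 6, 3, 3, 4]

B: 4·3 = 12 | 6·1+3·0+3·2+4·0 = 12
L: 4·5 = 20 | 6·0+3·4+3·0+4·2 = 20
T: 4·8 = 32 | 6·0+3·2+3·2+4·5 = 32
J: 4·7 = 28 | 6·0+3·0+3·0+4·7 = 28
M: 4·3 = 12 | 6·0+3·0+3·0+4·3 = 12
gcd(4,6,3,3,4) = 1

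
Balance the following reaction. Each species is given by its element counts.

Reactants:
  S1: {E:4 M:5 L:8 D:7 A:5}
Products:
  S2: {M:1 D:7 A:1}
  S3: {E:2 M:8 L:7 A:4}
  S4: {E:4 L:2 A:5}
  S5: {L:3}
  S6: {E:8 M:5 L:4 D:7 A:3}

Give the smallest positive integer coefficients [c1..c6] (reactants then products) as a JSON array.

Coefficients: [5, 4, 2, 2, 6, 1]

E: 5·4 = 20 | 4·0+2·2+2·4+6·0+1·8 = 20
M: 5·5 = 25 | 4·1+2·8+2·0+6·0+1·5 = 25
L: 5·8 = 40 | 4·0+2·7+2·2+6·3+1·4 = 40
D: 5·7 = 35 | 4·7+2·0+2·0+6·0+1·7 = 35
A: 5·5 = 25 | 4·1+2·4+2·5+6·0+1·3 = 25
gcd(5,4,2,2,6,1) = 1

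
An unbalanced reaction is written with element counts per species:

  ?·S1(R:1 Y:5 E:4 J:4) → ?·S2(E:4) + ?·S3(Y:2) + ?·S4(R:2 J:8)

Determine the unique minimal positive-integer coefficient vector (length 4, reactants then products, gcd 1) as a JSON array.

R: 2·1 = 2 | 2·0+5·0+1·2 = 2
Y: 2·5 = 10 | 2·0+5·2+1·0 = 10
E: 2·4 = 8 | 2·4+5·0+1·0 = 8
J: 2·4 = 8 | 2·0+5·0+1·8 = 8
gcd(2,2,5,1) = 1

Coefficients: [2, 2, 5, 1]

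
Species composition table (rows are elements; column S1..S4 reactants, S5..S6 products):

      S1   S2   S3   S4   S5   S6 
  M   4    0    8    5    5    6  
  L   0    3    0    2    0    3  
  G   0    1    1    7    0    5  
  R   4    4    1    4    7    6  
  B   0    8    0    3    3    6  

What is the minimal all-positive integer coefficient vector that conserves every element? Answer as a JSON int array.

Coefficients: [3, 3, 1, 3, 1, 5]

M: 3·4+3·0+1·8+3·5 = 35 | 1·5+5·6 = 35
L: 3·0+3·3+1·0+3·2 = 15 | 1·0+5·3 = 15
G: 3·0+3·1+1·1+3·7 = 25 | 1·0+5·5 = 25
R: 3·4+3·4+1·1+3·4 = 37 | 1·7+5·6 = 37
B: 3·0+3·8+1·0+3·3 = 33 | 1·3+5·6 = 33
gcd(3,3,1,3,1,5) = 1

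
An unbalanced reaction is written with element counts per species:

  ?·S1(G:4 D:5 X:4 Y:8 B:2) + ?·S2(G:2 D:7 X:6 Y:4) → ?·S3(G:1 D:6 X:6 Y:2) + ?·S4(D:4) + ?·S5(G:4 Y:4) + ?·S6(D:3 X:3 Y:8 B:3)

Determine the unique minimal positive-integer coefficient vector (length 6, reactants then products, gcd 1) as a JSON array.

G: 3·4+5·2 = 22 | 6·1+2·0+4·4+2·0 = 22
D: 3·5+5·7 = 50 | 6·6+2·4+4·0+2·3 = 50
X: 3·4+5·6 = 42 | 6·6+2·0+4·0+2·3 = 42
Y: 3·8+5·4 = 44 | 6·2+2·0+4·4+2·8 = 44
B: 3·2+5·0 = 6 | 6·0+2·0+4·0+2·3 = 6
gcd(3,5,6,2,4,2) = 1

Coefficients: [3, 5, 6, 2, 4, 2]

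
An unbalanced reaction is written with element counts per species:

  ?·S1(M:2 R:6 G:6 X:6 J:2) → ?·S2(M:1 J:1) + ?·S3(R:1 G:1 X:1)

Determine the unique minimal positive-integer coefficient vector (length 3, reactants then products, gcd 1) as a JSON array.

Coefficients: [1, 2, 6]

M: 1·2 = 2 | 2·1+6·0 = 2
R: 1·6 = 6 | 2·0+6·1 = 6
G: 1·6 = 6 | 2·0+6·1 = 6
X: 1·6 = 6 | 2·0+6·1 = 6
J: 1·2 = 2 | 2·1+6·0 = 2
gcd(1,2,6) = 1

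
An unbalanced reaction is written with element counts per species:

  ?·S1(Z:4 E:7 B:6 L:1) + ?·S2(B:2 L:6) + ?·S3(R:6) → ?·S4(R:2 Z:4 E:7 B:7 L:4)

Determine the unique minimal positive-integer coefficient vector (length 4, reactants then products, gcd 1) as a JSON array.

R: 6·0+3·0+2·6 = 12 | 6·2 = 12
Z: 6·4+3·0+2·0 = 24 | 6·4 = 24
E: 6·7+3·0+2·0 = 42 | 6·7 = 42
B: 6·6+3·2+2·0 = 42 | 6·7 = 42
L: 6·1+3·6+2·0 = 24 | 6·4 = 24
gcd(6,3,2,6) = 1

Coefficients: [6, 3, 2, 6]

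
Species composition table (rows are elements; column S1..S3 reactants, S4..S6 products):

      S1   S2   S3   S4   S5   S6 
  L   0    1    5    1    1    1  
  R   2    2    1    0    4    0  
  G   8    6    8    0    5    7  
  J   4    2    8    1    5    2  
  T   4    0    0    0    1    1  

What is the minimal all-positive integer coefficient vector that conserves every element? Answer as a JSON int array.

L: 2·0+3·1+2·5 = 13 | 5·1+3·1+5·1 = 13
R: 2·2+3·2+2·1 = 12 | 5·0+3·4+5·0 = 12
G: 2·8+3·6+2·8 = 50 | 5·0+3·5+5·7 = 50
J: 2·4+3·2+2·8 = 30 | 5·1+3·5+5·2 = 30
T: 2·4+3·0+2·0 = 8 | 5·0+3·1+5·1 = 8
gcd(2,3,2,5,3,5) = 1

Coefficients: [2, 3, 2, 5, 3, 5]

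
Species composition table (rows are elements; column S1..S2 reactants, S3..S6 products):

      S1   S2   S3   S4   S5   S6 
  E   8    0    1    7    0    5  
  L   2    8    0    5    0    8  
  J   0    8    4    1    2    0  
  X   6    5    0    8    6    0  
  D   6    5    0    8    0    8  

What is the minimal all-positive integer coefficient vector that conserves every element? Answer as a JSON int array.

Coefficients: [6, 4, 5, 4, 4, 3]

E: 6·8+4·0 = 48 | 5·1+4·7+4·0+3·5 = 48
L: 6·2+4·8 = 44 | 5·0+4·5+4·0+3·8 = 44
J: 6·0+4·8 = 32 | 5·4+4·1+4·2+3·0 = 32
X: 6·6+4·5 = 56 | 5·0+4·8+4·6+3·0 = 56
D: 6·6+4·5 = 56 | 5·0+4·8+4·0+3·8 = 56
gcd(6,4,5,4,4,3) = 1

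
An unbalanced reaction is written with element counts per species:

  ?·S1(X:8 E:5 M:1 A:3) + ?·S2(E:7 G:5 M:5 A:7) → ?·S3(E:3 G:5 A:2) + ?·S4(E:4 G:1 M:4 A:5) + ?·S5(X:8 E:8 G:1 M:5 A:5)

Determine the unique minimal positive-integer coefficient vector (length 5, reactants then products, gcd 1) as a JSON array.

X: 1·8+4·0 = 8 | 3·0+4·0+1·8 = 8
E: 1·5+4·7 = 33 | 3·3+4·4+1·8 = 33
G: 1·0+4·5 = 20 | 3·5+4·1+1·1 = 20
M: 1·1+4·5 = 21 | 3·0+4·4+1·5 = 21
A: 1·3+4·7 = 31 | 3·2+4·5+1·5 = 31
gcd(1,4,3,4,1) = 1

Coefficients: [1, 4, 3, 4, 1]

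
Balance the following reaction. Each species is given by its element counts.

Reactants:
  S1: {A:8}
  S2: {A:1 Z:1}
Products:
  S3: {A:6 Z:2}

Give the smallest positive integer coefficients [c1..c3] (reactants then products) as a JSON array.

A: 1·8+4·1 = 12 | 2·6 = 12
Z: 1·0+4·1 = 4 | 2·2 = 4
gcd(1,4,2) = 1

Coefficients: [1, 4, 2]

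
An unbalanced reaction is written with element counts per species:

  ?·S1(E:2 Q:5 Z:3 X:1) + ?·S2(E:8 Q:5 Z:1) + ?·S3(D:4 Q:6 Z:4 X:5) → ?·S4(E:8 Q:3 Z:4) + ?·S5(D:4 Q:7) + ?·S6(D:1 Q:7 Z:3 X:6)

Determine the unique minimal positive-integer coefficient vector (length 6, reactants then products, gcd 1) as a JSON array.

Coefficients: [4, 4, 4, 5, 3, 4]

E: 4·2+4·8+4·0 = 40 | 5·8+3·0+4·0 = 40
D: 4·0+4·0+4·4 = 16 | 5·0+3·4+4·1 = 16
Q: 4·5+4·5+4·6 = 64 | 5·3+3·7+4·7 = 64
Z: 4·3+4·1+4·4 = 32 | 5·4+3·0+4·3 = 32
X: 4·1+4·0+4·5 = 24 | 5·0+3·0+4·6 = 24
gcd(4,4,4,5,3,4) = 1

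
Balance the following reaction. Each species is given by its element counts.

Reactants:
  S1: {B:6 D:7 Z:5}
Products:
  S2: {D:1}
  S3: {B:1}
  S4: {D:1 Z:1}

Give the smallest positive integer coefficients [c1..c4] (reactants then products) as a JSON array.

B: 1·6 = 6 | 2·0+6·1+5·0 = 6
D: 1·7 = 7 | 2·1+6·0+5·1 = 7
Z: 1·5 = 5 | 2·0+6·0+5·1 = 5
gcd(1,2,6,5) = 1

Coefficients: [1, 2, 6, 5]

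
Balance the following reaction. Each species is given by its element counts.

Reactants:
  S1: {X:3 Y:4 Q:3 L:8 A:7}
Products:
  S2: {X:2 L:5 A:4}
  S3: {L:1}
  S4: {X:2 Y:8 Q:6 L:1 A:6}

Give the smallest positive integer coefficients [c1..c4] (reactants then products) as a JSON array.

Coefficients: [2, 2, 5, 1]

X: 2·3 = 6 | 2·2+5·0+1·2 = 6
Y: 2·4 = 8 | 2·0+5·0+1·8 = 8
Q: 2·3 = 6 | 2·0+5·0+1·6 = 6
L: 2·8 = 16 | 2·5+5·1+1·1 = 16
A: 2·7 = 14 | 2·4+5·0+1·6 = 14
gcd(2,2,5,1) = 1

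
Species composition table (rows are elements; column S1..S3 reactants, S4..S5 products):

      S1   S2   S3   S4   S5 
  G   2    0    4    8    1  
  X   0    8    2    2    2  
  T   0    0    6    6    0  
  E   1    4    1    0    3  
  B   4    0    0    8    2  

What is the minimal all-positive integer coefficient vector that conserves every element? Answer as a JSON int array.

Coefficients: [6, 1, 2, 2, 4]

G: 6·2+1·0+2·4 = 20 | 2·8+4·1 = 20
X: 6·0+1·8+2·2 = 12 | 2·2+4·2 = 12
T: 6·0+1·0+2·6 = 12 | 2·6+4·0 = 12
E: 6·1+1·4+2·1 = 12 | 2·0+4·3 = 12
B: 6·4+1·0+2·0 = 24 | 2·8+4·2 = 24
gcd(6,1,2,2,4) = 1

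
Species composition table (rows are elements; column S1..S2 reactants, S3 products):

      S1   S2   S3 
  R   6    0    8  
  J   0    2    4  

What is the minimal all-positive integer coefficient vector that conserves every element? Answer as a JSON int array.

R: 4·6+6·0 = 24 | 3·8 = 24
J: 4·0+6·2 = 12 | 3·4 = 12
gcd(4,6,3) = 1

Coefficients: [4, 6, 3]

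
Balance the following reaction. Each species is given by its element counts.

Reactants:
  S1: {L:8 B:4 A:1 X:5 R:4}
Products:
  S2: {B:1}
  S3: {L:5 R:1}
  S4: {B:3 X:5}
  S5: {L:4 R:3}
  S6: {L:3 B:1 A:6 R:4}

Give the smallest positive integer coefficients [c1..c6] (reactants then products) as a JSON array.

Coefficients: [6, 5, 5, 6, 5, 1]

L: 6·8 = 48 | 5·0+5·5+6·0+5·4+1·3 = 48
B: 6·4 = 24 | 5·1+5·0+6·3+5·0+1·1 = 24
A: 6·1 = 6 | 5·0+5·0+6·0+5·0+1·6 = 6
X: 6·5 = 30 | 5·0+5·0+6·5+5·0+1·0 = 30
R: 6·4 = 24 | 5·0+5·1+6·0+5·3+1·4 = 24
gcd(6,5,5,6,5,1) = 1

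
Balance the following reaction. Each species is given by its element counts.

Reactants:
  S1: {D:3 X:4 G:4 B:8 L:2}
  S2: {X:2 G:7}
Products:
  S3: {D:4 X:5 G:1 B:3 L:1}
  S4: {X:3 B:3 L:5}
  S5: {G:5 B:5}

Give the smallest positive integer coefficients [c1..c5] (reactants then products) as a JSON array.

D: 4·3+1·0 = 12 | 3·4+1·0+4·0 = 12
X: 4·4+1·2 = 18 | 3·5+1·3+4·0 = 18
G: 4·4+1·7 = 23 | 3·1+1·0+4·5 = 23
B: 4·8+1·0 = 32 | 3·3+1·3+4·5 = 32
L: 4·2+1·0 = 8 | 3·1+1·5+4·0 = 8
gcd(4,1,3,1,4) = 1

Coefficients: [4, 1, 3, 1, 4]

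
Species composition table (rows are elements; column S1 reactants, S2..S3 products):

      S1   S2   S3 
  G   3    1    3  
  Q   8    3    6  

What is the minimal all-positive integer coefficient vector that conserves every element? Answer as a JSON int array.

Coefficients: [3, 6, 1]

G: 3·3 = 9 | 6·1+1·3 = 9
Q: 3·8 = 24 | 6·3+1·6 = 24
gcd(3,6,1) = 1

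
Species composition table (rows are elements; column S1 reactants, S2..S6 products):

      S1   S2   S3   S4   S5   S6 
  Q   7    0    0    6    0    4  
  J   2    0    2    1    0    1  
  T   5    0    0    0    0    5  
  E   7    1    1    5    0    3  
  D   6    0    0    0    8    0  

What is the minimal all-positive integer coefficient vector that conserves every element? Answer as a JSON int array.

Coefficients: [4, 5, 1, 2, 3, 4]

Q: 4·7 = 28 | 5·0+1·0+2·6+3·0+4·4 = 28
J: 4·2 = 8 | 5·0+1·2+2·1+3·0+4·1 = 8
T: 4·5 = 20 | 5·0+1·0+2·0+3·0+4·5 = 20
E: 4·7 = 28 | 5·1+1·1+2·5+3·0+4·3 = 28
D: 4·6 = 24 | 5·0+1·0+2·0+3·8+4·0 = 24
gcd(4,5,1,2,3,4) = 1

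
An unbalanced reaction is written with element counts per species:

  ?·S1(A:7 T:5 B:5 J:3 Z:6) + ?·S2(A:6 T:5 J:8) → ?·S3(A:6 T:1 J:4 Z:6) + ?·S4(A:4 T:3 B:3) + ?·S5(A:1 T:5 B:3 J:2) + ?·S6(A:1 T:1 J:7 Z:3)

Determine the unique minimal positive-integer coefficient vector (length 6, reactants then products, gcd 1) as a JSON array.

A: 6·7+3·6 = 60 | 5·6+6·4+4·1+2·1 = 60
T: 6·5+3·5 = 45 | 5·1+6·3+4·5+2·1 = 45
B: 6·5+3·0 = 30 | 5·0+6·3+4·3+2·0 = 30
J: 6·3+3·8 = 42 | 5·4+6·0+4·2+2·7 = 42
Z: 6·6+3·0 = 36 | 5·6+6·0+4·0+2·3 = 36
gcd(6,3,5,6,4,2) = 1

Coefficients: [6, 3, 5, 6, 4, 2]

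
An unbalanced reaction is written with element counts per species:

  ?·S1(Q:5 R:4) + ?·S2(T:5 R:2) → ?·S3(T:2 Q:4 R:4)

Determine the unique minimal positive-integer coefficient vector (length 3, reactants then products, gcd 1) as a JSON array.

T: 4·0+2·5 = 10 | 5·2 = 10
Q: 4·5+2·0 = 20 | 5·4 = 20
R: 4·4+2·2 = 20 | 5·4 = 20
gcd(4,2,5) = 1

Coefficients: [4, 2, 5]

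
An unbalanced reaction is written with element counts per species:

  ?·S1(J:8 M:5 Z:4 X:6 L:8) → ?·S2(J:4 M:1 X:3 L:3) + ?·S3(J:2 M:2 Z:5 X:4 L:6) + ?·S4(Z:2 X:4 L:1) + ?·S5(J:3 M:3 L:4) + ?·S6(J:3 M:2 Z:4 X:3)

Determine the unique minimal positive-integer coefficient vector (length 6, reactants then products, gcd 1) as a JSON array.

J: 6·8 = 48 | 5·4+2·2+1·0+5·3+3·3 = 48
M: 6·5 = 30 | 5·1+2·2+1·0+5·3+3·2 = 30
Z: 6·4 = 24 | 5·0+2·5+1·2+5·0+3·4 = 24
X: 6·6 = 36 | 5·3+2·4+1·4+5·0+3·3 = 36
L: 6·8 = 48 | 5·3+2·6+1·1+5·4+3·0 = 48
gcd(6,5,2,1,5,3) = 1

Coefficients: [6, 5, 2, 1, 5, 3]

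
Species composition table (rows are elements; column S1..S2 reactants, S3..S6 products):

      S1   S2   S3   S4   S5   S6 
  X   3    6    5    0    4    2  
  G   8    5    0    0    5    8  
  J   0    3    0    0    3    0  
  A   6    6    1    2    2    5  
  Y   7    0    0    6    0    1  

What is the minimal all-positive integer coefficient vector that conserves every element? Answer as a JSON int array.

Coefficients: [3, 1, 1, 3, 1, 3]

X: 3·3+1·6 = 15 | 1·5+3·0+1·4+3·2 = 15
G: 3·8+1·5 = 29 | 1·0+3·0+1·5+3·8 = 29
J: 3·0+1·3 = 3 | 1·0+3·0+1·3+3·0 = 3
A: 3·6+1·6 = 24 | 1·1+3·2+1·2+3·5 = 24
Y: 3·7+1·0 = 21 | 1·0+3·6+1·0+3·1 = 21
gcd(3,1,1,3,1,3) = 1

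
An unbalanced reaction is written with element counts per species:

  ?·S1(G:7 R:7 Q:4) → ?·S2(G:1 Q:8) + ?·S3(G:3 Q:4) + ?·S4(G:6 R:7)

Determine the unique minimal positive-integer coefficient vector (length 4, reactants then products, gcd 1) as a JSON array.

G: 5·7 = 35 | 2·1+1·3+5·6 = 35
R: 5·7 = 35 | 2·0+1·0+5·7 = 35
Q: 5·4 = 20 | 2·8+1·4+5·0 = 20
gcd(5,2,1,5) = 1

Coefficients: [5, 2, 1, 5]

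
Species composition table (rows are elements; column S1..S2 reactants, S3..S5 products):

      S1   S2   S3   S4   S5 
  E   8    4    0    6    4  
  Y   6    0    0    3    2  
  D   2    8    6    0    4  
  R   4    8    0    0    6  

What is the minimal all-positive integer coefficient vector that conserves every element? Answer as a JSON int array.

E: 3·8+3·4 = 36 | 1·0+2·6+6·4 = 36
Y: 3·6+3·0 = 18 | 1·0+2·3+6·2 = 18
D: 3·2+3·8 = 30 | 1·6+2·0+6·4 = 30
R: 3·4+3·8 = 36 | 1·0+2·0+6·6 = 36
gcd(3,3,1,2,6) = 1

Coefficients: [3, 3, 1, 2, 6]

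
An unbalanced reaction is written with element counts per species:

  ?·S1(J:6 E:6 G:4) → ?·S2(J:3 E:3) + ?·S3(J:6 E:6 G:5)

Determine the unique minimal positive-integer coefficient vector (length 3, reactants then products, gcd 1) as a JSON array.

Coefficients: [5, 2, 4]

J: 5·6 = 30 | 2·3+4·6 = 30
E: 5·6 = 30 | 2·3+4·6 = 30
G: 5·4 = 20 | 2·0+4·5 = 20
gcd(5,2,4) = 1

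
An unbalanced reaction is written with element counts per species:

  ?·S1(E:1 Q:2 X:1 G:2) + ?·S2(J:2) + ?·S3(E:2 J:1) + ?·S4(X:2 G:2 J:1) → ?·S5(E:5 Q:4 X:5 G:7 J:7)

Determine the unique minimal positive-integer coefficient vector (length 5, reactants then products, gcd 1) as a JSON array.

E: 4·1+4·0+3·2+3·0 = 10 | 2·5 = 10
Q: 4·2+4·0+3·0+3·0 = 8 | 2·4 = 8
X: 4·1+4·0+3·0+3·2 = 10 | 2·5 = 10
G: 4·2+4·0+3·0+3·2 = 14 | 2·7 = 14
J: 4·0+4·2+3·1+3·1 = 14 | 2·7 = 14
gcd(4,4,3,3,2) = 1

Coefficients: [4, 4, 3, 3, 2]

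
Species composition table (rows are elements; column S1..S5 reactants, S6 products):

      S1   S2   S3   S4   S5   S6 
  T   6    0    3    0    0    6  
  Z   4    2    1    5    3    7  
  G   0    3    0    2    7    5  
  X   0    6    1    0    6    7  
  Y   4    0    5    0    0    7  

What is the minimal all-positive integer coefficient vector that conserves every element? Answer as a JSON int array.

Coefficients: [3, 4, 6, 2, 2, 6]

T: 3·6+4·0+6·3+2·0+2·0 = 36 | 6·6 = 36
Z: 3·4+4·2+6·1+2·5+2·3 = 42 | 6·7 = 42
G: 3·0+4·3+6·0+2·2+2·7 = 30 | 6·5 = 30
X: 3·0+4·6+6·1+2·0+2·6 = 42 | 6·7 = 42
Y: 3·4+4·0+6·5+2·0+2·0 = 42 | 6·7 = 42
gcd(3,4,6,2,2,6) = 1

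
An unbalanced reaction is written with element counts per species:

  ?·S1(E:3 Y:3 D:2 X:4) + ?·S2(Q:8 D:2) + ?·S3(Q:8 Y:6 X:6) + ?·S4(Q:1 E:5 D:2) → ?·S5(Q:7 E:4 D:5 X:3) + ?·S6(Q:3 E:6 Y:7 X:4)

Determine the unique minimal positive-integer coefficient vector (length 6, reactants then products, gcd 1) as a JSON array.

Q: 3·0+2·8+2·8+5·1 = 37 | 4·7+3·3 = 37
E: 3·3+2·0+2·0+5·5 = 34 | 4·4+3·6 = 34
Y: 3·3+2·0+2·6+5·0 = 21 | 4·0+3·7 = 21
D: 3·2+2·2+2·0+5·2 = 20 | 4·5+3·0 = 20
X: 3·4+2·0+2·6+5·0 = 24 | 4·3+3·4 = 24
gcd(3,2,2,5,4,3) = 1

Coefficients: [3, 2, 2, 5, 4, 3]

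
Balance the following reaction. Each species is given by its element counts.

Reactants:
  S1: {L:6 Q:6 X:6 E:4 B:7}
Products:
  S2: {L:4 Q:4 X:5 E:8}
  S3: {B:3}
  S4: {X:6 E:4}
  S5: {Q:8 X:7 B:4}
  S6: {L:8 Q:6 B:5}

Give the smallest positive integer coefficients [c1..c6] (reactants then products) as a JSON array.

Coefficients: [6, 1, 6, 4, 1, 4]

L: 6·6 = 36 | 1·4+6·0+4·0+1·0+4·8 = 36
Q: 6·6 = 36 | 1·4+6·0+4·0+1·8+4·6 = 36
X: 6·6 = 36 | 1·5+6·0+4·6+1·7+4·0 = 36
E: 6·4 = 24 | 1·8+6·0+4·4+1·0+4·0 = 24
B: 6·7 = 42 | 1·0+6·3+4·0+1·4+4·5 = 42
gcd(6,1,6,4,1,4) = 1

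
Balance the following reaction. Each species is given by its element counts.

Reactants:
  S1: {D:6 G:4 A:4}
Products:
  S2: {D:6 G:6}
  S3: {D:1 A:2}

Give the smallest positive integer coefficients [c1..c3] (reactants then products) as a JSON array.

Coefficients: [3, 2, 6]

D: 3·6 = 18 | 2·6+6·1 = 18
G: 3·4 = 12 | 2·6+6·0 = 12
A: 3·4 = 12 | 2·0+6·2 = 12
gcd(3,2,6) = 1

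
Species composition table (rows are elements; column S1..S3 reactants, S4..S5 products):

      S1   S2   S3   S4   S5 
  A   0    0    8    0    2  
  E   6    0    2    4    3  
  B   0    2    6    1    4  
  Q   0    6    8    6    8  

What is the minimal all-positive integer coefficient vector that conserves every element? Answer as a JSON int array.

A: 3·0+6·0+1·8 = 8 | 2·0+4·2 = 8
E: 3·6+6·0+1·2 = 20 | 2·4+4·3 = 20
B: 3·0+6·2+1·6 = 18 | 2·1+4·4 = 18
Q: 3·0+6·6+1·8 = 44 | 2·6+4·8 = 44
gcd(3,6,1,2,4) = 1

Coefficients: [3, 6, 1, 2, 4]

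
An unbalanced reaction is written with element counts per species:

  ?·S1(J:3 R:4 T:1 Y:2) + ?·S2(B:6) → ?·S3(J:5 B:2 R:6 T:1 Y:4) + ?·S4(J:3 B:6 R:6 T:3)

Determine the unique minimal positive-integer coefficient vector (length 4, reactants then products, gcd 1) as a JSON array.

J: 6·3+2·0 = 18 | 3·5+1·3 = 18
B: 6·0+2·6 = 12 | 3·2+1·6 = 12
R: 6·4+2·0 = 24 | 3·6+1·6 = 24
T: 6·1+2·0 = 6 | 3·1+1·3 = 6
Y: 6·2+2·0 = 12 | 3·4+1·0 = 12
gcd(6,2,3,1) = 1

Coefficients: [6, 2, 3, 1]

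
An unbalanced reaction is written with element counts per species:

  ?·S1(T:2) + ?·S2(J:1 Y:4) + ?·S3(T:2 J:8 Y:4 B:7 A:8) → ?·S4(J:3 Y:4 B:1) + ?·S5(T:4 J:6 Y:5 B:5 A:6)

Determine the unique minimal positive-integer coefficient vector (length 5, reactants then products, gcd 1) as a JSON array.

T: 5·2+3·0+3·2 = 16 | 1·0+4·4 = 16
J: 5·0+3·1+3·8 = 27 | 1·3+4·6 = 27
Y: 5·0+3·4+3·4 = 24 | 1·4+4·5 = 24
B: 5·0+3·0+3·7 = 21 | 1·1+4·5 = 21
A: 5·0+3·0+3·8 = 24 | 1·0+4·6 = 24
gcd(5,3,3,1,4) = 1

Coefficients: [5, 3, 3, 1, 4]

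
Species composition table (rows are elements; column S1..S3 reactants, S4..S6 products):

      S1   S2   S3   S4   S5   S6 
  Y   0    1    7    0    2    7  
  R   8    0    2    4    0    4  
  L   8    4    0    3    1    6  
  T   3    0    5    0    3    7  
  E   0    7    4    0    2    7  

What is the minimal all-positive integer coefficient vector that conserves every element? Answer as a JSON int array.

Y: 3·0+1·1+2·7 = 15 | 6·0+4·2+1·7 = 15
R: 3·8+1·0+2·2 = 28 | 6·4+4·0+1·4 = 28
L: 3·8+1·4+2·0 = 28 | 6·3+4·1+1·6 = 28
T: 3·3+1·0+2·5 = 19 | 6·0+4·3+1·7 = 19
E: 3·0+1·7+2·4 = 15 | 6·0+4·2+1·7 = 15
gcd(3,1,2,6,4,1) = 1

Coefficients: [3, 1, 2, 6, 4, 1]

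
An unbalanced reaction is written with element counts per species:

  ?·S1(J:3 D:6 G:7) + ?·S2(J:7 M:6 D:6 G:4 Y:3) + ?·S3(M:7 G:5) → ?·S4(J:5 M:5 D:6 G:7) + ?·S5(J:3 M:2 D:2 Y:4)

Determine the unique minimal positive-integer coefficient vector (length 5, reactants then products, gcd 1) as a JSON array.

Coefficients: [2, 4, 1, 5, 3]

J: 2·3+4·7+1·0 = 34 | 5·5+3·3 = 34
M: 2·0+4·6+1·7 = 31 | 5·5+3·2 = 31
D: 2·6+4·6+1·0 = 36 | 5·6+3·2 = 36
G: 2·7+4·4+1·5 = 35 | 5·7+3·0 = 35
Y: 2·0+4·3+1·0 = 12 | 5·0+3·4 = 12
gcd(2,4,1,5,3) = 1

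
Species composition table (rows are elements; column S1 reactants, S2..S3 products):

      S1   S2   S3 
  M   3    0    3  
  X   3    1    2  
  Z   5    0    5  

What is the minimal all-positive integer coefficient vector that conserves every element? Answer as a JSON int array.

Coefficients: [1, 1, 1]

M: 1·3 = 3 | 1·0+1·3 = 3
X: 1·3 = 3 | 1·1+1·2 = 3
Z: 1·5 = 5 | 1·0+1·5 = 5
gcd(1,1,1) = 1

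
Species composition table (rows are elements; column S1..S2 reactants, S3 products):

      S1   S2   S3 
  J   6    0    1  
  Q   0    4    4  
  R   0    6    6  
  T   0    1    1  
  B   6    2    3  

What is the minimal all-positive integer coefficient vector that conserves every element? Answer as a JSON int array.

J: 1·6+6·0 = 6 | 6·1 = 6
Q: 1·0+6·4 = 24 | 6·4 = 24
R: 1·0+6·6 = 36 | 6·6 = 36
T: 1·0+6·1 = 6 | 6·1 = 6
B: 1·6+6·2 = 18 | 6·3 = 18
gcd(1,6,6) = 1

Coefficients: [1, 6, 6]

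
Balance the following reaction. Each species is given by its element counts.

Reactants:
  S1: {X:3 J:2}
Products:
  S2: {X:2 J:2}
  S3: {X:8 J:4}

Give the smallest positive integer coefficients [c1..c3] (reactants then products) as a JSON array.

X: 4·3 = 12 | 2·2+1·8 = 12
J: 4·2 = 8 | 2·2+1·4 = 8
gcd(4,2,1) = 1

Coefficients: [4, 2, 1]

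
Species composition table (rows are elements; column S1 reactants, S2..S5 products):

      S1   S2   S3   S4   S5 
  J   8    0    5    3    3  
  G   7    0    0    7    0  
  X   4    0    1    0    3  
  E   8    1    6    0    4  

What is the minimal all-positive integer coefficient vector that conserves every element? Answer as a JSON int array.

J: 4·8 = 32 | 6·0+1·5+4·3+5·3 = 32
G: 4·7 = 28 | 6·0+1·0+4·7+5·0 = 28
X: 4·4 = 16 | 6·0+1·1+4·0+5·3 = 16
E: 4·8 = 32 | 6·1+1·6+4·0+5·4 = 32
gcd(4,6,1,4,5) = 1

Coefficients: [4, 6, 1, 4, 5]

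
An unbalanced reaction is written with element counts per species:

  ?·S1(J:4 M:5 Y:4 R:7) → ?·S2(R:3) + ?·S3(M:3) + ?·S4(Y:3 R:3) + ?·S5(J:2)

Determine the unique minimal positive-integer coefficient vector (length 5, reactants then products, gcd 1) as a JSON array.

J: 3·4 = 12 | 3·0+5·0+4·0+6·2 = 12
M: 3·5 = 15 | 3·0+5·3+4·0+6·0 = 15
Y: 3·4 = 12 | 3·0+5·0+4·3+6·0 = 12
R: 3·7 = 21 | 3·3+5·0+4·3+6·0 = 21
gcd(3,3,5,4,6) = 1

Coefficients: [3, 3, 5, 4, 6]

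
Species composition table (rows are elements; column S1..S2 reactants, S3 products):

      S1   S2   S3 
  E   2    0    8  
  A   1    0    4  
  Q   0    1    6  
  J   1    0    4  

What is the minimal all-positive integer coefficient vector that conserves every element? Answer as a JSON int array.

E: 4·2+6·0 = 8 | 1·8 = 8
A: 4·1+6·0 = 4 | 1·4 = 4
Q: 4·0+6·1 = 6 | 1·6 = 6
J: 4·1+6·0 = 4 | 1·4 = 4
gcd(4,6,1) = 1

Coefficients: [4, 6, 1]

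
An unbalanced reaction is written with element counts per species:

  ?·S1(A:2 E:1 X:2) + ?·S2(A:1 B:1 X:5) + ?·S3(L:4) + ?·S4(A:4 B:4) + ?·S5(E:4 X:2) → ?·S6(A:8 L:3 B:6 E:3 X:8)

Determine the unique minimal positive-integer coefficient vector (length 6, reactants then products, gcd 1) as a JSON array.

Coefficients: [4, 4, 3, 5, 2, 4]

A: 4·2+4·1+3·0+5·4+2·0 = 32 | 4·8 = 32
L: 4·0+4·0+3·4+5·0+2·0 = 12 | 4·3 = 12
B: 4·0+4·1+3·0+5·4+2·0 = 24 | 4·6 = 24
E: 4·1+4·0+3·0+5·0+2·4 = 12 | 4·3 = 12
X: 4·2+4·5+3·0+5·0+2·2 = 32 | 4·8 = 32
gcd(4,4,3,5,2,4) = 1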